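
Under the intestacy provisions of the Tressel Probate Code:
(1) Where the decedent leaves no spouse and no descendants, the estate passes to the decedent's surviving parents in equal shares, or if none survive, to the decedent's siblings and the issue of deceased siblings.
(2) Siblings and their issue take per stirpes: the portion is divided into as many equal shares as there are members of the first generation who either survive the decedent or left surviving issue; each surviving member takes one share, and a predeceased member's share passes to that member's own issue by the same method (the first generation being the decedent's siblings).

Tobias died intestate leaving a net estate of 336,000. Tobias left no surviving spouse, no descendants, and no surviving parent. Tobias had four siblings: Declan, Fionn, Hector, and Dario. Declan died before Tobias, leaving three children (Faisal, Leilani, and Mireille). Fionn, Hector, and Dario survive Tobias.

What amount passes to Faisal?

Faisal receives 28,000.

The entire 336,000 passes to the siblings and their issue.
That amount (336,000) is divided into 4 shares of 84,000: Fionn, Hector, and Dario each take 84,000; Declan's 84,000 share passes to Declan's issue.
Declan's share (84,000) is divided into 3 shares of 28,000: Faisal, Leilani, and Mireille each take 28,000.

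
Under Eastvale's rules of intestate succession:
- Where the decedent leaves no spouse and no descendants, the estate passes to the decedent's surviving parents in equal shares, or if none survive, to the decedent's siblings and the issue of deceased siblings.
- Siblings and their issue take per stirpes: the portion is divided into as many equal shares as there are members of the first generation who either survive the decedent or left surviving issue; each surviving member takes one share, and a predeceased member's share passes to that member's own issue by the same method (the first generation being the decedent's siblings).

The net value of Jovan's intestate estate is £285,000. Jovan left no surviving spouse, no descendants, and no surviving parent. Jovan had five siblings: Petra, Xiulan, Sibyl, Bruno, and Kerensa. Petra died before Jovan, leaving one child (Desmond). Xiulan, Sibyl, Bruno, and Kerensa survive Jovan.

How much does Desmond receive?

Desmond receives £57,000.

The entire £285,000 passes to the siblings and their issue.
That amount (£285,000) is divided into 5 shares of £57,000: Xiulan, Sibyl, Bruno, and Kerensa each take £57,000; Petra's £57,000 share passes to Petra's issue.
Petra's share (£57,000) passes entirely to Desmond.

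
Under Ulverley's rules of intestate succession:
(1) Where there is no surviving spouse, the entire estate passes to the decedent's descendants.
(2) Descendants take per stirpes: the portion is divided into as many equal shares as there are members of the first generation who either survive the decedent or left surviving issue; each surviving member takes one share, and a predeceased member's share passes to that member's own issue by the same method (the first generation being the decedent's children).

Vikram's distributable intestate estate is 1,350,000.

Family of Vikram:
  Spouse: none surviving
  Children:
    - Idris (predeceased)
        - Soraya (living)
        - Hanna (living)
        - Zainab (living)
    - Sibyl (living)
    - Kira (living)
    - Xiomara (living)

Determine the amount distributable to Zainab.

The entire 1,350,000 passes to the descendants.
That amount (1,350,000) is divided into 4 shares of 337,500: Sibyl, Kira, and Xiomara each take 337,500; Idris's 337,500 share passes to Idris's issue.
Idris's share (337,500) is divided into 3 shares of 112,500: Soraya, Hanna, and Zainab each take 112,500.

Zainab receives 112,500.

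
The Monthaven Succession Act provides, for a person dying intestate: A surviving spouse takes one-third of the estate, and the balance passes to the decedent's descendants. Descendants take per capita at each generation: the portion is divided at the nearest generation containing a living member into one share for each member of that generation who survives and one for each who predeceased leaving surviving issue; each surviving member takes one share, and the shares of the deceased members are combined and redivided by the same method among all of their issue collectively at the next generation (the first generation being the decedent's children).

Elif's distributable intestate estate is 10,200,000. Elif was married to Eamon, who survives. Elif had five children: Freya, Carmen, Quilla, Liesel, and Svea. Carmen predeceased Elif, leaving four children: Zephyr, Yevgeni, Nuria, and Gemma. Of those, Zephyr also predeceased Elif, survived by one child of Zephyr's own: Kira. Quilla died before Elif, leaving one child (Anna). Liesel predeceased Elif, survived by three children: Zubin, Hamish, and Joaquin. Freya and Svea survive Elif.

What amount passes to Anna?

Eamon takes one-third of 10,200,000 = 3,400,000. The remaining 6,800,000 passes to the descendants.
The descendants' portion (6,800,000) is divided at the children's generation into 5 shares of 1,360,000. Freya and Svea each take 1,360,000. The 3 shares of the deceased (Carmen, Quilla, and Liesel) are combined into a pool of 4,080,000.
That pool (4,080,000) is divided at the grandchildren's generation into 8 shares of 510,000. Yevgeni, Nuria, Gemma, Anna, Zubin, Hamish, and Joaquin each take 510,000. The remaining share for the deceased Zephyr (510,000) is carried to the next generation.
That pool (510,000) passes entirely to Kira, the sole taker at the great-grandchildren's generation.

Anna receives 510,000.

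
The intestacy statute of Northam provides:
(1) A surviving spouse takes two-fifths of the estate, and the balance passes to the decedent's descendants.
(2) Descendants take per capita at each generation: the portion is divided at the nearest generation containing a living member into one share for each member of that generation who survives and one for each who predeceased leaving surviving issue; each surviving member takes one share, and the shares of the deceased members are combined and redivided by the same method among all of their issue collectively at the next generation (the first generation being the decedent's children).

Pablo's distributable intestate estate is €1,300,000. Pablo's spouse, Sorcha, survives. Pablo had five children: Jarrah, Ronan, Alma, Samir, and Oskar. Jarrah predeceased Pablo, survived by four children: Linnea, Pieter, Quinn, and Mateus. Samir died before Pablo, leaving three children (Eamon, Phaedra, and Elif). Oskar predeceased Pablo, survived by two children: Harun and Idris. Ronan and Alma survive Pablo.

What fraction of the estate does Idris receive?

Idris receives 1/25 of the estate.

Sorcha takes two-fifths of €1,300,000 = €520,000. The remaining €780,000 passes to the descendants.
The descendants' portion (€780,000) is divided at the children's generation into 5 shares of €156,000. Ronan and Alma each take €156,000. The 3 shares of the deceased (Jarrah, Samir, and Oskar) are combined into a pool of €468,000.
That pool (€468,000) is divided at the grandchildren's generation equally among Linnea, Pieter, Quinn, Mateus, Eamon, Phaedra, Elif, Harun, and Idris: €52,000 each.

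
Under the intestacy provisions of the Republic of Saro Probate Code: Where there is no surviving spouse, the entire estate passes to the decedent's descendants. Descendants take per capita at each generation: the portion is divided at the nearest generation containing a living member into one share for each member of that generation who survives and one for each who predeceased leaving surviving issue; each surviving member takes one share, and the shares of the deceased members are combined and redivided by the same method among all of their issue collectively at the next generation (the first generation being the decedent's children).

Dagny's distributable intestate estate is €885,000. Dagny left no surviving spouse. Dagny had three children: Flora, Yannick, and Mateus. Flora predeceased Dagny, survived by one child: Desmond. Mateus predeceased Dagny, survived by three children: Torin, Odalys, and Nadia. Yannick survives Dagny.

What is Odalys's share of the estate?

The entire €885,000 passes to the descendants.
That amount (€885,000) is divided at the children's generation into 3 shares of €295,000. Yannick takes €295,000. The 2 shares of the deceased (Flora and Mateus) are combined into a pool of €590,000.
That pool (€590,000) is divided at the grandchildren's generation equally among Desmond, Torin, Odalys, and Nadia: €147,500 each.

Odalys receives €147,500.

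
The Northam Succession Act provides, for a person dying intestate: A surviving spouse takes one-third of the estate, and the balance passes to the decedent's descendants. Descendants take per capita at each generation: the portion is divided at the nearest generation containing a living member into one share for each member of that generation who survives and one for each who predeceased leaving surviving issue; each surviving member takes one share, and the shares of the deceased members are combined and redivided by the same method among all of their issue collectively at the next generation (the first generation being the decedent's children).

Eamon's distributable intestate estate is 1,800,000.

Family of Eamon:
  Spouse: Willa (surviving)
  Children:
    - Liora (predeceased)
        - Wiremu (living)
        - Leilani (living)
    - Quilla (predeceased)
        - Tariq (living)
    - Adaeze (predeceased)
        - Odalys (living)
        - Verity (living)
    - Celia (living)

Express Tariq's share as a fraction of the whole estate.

Tariq receives 1/10 of the estate.

Willa takes one-third of 1,800,000 = 600,000. The remaining 1,200,000 passes to the descendants.
The descendants' portion (1,200,000) is divided at the children's generation into 4 shares of 300,000. Celia takes 300,000. The 3 shares of the deceased (Liora, Quilla, and Adaeze) are combined into a pool of 900,000.
That pool (900,000) is divided at the grandchildren's generation equally among Wiremu, Leilani, Tariq, Odalys, and Verity: 180,000 each.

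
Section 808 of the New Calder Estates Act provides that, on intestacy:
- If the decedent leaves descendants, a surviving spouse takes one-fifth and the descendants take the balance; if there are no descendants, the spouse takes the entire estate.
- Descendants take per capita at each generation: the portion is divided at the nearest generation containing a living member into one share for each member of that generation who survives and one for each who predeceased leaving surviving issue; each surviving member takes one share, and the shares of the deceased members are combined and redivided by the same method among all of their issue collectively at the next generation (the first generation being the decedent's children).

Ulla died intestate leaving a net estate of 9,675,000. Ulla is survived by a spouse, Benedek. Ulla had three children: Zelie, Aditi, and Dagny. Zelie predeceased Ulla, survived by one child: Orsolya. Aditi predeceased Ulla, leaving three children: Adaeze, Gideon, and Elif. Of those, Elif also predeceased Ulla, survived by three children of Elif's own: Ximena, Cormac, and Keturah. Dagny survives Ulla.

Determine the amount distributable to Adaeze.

Adaeze receives 1,290,000.

Benedek takes one-fifth of 9,675,000 = 1,935,000. The remaining 7,740,000 passes to the descendants.
The descendants' portion (7,740,000) is divided at the children's generation into 3 shares of 2,580,000. Dagny takes 2,580,000. The 2 shares of the deceased (Zelie and Aditi) are combined into a pool of 5,160,000.
That pool (5,160,000) is divided at the grandchildren's generation into 4 shares of 1,290,000. Orsolya, Adaeze, and Gideon each take 1,290,000. The remaining share for the deceased Elif (1,290,000) is carried to the next generation.
That pool (1,290,000) is divided at the great-grandchildren's generation equally among Ximena, Cormac, and Keturah: 430,000 each.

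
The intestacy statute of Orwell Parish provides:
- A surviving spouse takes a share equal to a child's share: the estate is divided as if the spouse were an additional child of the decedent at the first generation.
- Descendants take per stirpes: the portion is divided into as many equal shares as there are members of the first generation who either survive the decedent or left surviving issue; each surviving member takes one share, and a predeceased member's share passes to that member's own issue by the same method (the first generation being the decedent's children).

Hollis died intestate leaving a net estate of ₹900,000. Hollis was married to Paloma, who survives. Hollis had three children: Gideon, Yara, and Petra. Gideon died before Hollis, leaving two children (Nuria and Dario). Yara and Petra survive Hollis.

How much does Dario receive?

Dario receives ₹112,500.

The spouse counts as an additional share at the children's level, so there are 4 primary shares of ₹225,000. Paloma takes one such share (₹225,000).
The children's combined portion (₹675,000) is divided into 3 shares of ₹225,000: Yara and Petra each take ₹225,000; Gideon's ₹225,000 share passes to Gideon's issue.
Gideon's share (₹225,000) is divided into 2 shares of ₹112,500: Nuria and Dario each take ₹112,500.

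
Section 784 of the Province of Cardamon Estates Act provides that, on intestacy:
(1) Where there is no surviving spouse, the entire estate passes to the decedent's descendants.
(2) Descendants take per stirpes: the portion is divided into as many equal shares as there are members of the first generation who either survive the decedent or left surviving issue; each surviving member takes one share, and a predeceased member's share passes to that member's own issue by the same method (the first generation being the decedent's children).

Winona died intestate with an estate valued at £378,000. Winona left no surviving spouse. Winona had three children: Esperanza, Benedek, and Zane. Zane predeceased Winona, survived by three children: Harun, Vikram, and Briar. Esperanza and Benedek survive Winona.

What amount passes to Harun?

Harun receives £42,000.

The entire £378,000 passes to the descendants.
That amount (£378,000) is divided into 3 shares of £126,000: Esperanza and Benedek each take £126,000; Zane's £126,000 share passes to Zane's issue.
Zane's share (£126,000) is divided into 3 shares of £42,000: Harun, Vikram, and Briar each take £42,000.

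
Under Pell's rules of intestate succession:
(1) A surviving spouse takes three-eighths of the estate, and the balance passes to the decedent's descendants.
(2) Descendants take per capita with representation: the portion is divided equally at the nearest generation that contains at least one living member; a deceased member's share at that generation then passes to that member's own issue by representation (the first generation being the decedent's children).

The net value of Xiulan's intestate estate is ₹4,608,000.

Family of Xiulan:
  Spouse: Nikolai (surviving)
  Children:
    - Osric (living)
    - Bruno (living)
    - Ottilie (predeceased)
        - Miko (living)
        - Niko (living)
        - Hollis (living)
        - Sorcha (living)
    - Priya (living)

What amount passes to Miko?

Miko receives ₹180,000.

Nikolai takes three-eighths of ₹4,608,000 = ₹1,728,000. The remaining ₹2,880,000 passes to the descendants.
The descendants' portion (₹2,880,000) is divided into 4 shares of ₹720,000: Osric, Bruno, and Priya each take ₹720,000; Ottilie's ₹720,000 share passes to Ottilie's issue.
Ottilie's share (₹720,000) is divided into 4 shares of ₹180,000: Miko, Niko, Hollis, and Sorcha each take ₹180,000.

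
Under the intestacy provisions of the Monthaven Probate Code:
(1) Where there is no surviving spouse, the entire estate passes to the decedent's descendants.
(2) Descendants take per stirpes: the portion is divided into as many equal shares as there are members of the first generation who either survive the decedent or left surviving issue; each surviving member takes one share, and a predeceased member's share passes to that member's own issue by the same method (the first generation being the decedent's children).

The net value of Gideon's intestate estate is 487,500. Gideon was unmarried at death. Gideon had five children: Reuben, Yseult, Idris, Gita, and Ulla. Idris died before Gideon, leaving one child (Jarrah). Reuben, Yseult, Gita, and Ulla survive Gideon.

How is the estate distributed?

The entire 487,500 passes to the descendants.
That amount (487,500) is divided into 5 shares of 97,500: Reuben, Yseult, Gita, and Ulla each take 97,500; Idris's 97,500 share passes to Idris's issue.
Idris's share (97,500) passes entirely to Jarrah.

Reuben: 97,500; Yseult: 97,500; Jarrah: 97,500; Gita: 97,500; Ulla: 97,500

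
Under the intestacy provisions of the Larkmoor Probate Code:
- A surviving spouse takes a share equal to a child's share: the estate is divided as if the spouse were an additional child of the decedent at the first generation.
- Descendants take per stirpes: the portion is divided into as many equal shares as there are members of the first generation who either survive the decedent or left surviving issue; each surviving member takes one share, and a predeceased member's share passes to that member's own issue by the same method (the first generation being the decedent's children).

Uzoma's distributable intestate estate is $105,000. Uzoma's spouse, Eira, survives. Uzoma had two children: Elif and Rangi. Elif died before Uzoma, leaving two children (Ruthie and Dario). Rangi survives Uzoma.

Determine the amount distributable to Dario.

Dario receives $17,500.

The spouse counts as an additional share at the children's level, so there are 3 primary shares of $35,000. Eira takes one such share ($35,000).
The children's combined portion ($70,000) is divided into 2 shares of $35,000: Rangi takes $35,000; Elif's $35,000 share passes to Elif's issue.
Elif's share ($35,000) is divided into 2 shares of $17,500: Ruthie and Dario each take $17,500.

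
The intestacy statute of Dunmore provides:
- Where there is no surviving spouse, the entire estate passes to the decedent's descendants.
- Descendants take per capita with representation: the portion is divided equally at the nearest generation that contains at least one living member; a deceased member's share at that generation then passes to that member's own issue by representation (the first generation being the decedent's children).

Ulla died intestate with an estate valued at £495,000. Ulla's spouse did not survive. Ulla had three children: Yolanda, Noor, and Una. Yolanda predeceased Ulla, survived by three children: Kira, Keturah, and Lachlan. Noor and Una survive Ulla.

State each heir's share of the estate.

Kira: £55,000; Keturah: £55,000; Lachlan: £55,000; Noor: £165,000; Una: £165,000

The entire £495,000 passes to the descendants.
That amount (£495,000) is divided into 3 shares of £165,000: Noor and Una each take £165,000; Yolanda's £165,000 share passes to Yolanda's issue.
Yolanda's share (£165,000) is divided into 3 shares of £55,000: Kira, Keturah, and Lachlan each take £55,000.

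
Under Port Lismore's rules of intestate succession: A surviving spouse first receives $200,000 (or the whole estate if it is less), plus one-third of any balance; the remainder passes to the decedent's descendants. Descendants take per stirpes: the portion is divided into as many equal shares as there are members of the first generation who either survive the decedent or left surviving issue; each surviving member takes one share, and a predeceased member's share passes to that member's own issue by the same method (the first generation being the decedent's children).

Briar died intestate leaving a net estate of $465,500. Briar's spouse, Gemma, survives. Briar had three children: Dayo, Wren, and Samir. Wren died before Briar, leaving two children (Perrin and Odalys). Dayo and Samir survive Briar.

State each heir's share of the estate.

Gemma: $288,500; Dayo: $59,000; Perrin: $29,500; Odalys: $29,500; Samir: $59,000

Gemma first takes $200,000, leaving a balance of $265,500. Gemma then takes one-third of the balance ($88,500), for a total of $288,500. The remaining $177,000 passes to the descendants.
The descendants' portion ($177,000) is divided into 3 shares of $59,000: Dayo and Samir each take $59,000; Wren's $59,000 share passes to Wren's issue.
Wren's share ($59,000) is divided into 2 shares of $29,500: Perrin and Odalys each take $29,500.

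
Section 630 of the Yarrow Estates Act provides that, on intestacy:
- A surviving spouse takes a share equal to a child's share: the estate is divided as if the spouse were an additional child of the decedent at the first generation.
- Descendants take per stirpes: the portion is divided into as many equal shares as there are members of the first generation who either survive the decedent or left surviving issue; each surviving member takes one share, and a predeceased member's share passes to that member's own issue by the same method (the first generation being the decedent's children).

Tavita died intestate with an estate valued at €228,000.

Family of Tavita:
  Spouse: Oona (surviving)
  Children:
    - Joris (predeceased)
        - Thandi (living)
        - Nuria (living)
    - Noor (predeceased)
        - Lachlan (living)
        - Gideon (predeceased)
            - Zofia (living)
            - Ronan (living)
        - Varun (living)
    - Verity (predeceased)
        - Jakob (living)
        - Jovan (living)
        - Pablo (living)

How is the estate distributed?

Oona: €57,000; Thandi: €28,500; Nuria: €28,500; Lachlan: €19,000; Zofia: €9,500; Ronan: €9,500; Varun: €19,000; Jakob: €19,000; Jovan: €19,000; Pablo: €19,000

The spouse counts as an additional share at the children's level, so there are 4 primary shares of €57,000. Oona takes one such share (€57,000).
The children's combined portion (€171,000) is divided into 3 shares of €57,000: Joris's €57,000 share passes to Joris's issue; Noor's €57,000 share passes to Noor's issue; Verity's €57,000 share passes to Verity's issue.
Joris's share (€57,000) is divided into 2 shares of €28,500: Thandi and Nuria each take €28,500.
Noor's share (€57,000) is divided into 3 shares of €19,000: Lachlan and Varun each take €19,000; Gideon's €19,000 share passes to Gideon's issue.
Gideon's share (€19,000) is divided into 2 shares of €9,500: Zofia and Ronan each take €9,500.
Verity's share (€57,000) is divided into 3 shares of €19,000: Jakob, Jovan, and Pablo each take €19,000.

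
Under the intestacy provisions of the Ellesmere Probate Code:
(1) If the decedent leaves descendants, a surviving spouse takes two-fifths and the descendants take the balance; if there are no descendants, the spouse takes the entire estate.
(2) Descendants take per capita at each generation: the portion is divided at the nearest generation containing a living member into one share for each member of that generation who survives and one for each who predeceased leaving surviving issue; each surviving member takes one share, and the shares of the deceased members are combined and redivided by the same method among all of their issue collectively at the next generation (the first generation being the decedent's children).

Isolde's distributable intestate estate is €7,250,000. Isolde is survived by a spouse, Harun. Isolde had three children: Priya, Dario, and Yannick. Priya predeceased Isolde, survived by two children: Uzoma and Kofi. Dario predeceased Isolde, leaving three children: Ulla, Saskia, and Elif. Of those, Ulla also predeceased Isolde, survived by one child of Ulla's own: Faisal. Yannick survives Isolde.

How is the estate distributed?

Harun takes two-fifths of €7,250,000 = €2,900,000. The remaining €4,350,000 passes to the descendants.
The descendants' portion (€4,350,000) is divided at the children's generation into 3 shares of €1,450,000. Yannick takes €1,450,000. The 2 shares of the deceased (Priya and Dario) are combined into a pool of €2,900,000.
That pool (€2,900,000) is divided at the grandchildren's generation into 5 shares of €580,000. Uzoma, Kofi, Saskia, and Elif each take €580,000. The remaining share for the deceased Ulla (€580,000) is carried to the next generation.
That pool (€580,000) passes entirely to Faisal, the sole taker at the great-grandchildren's generation.

Harun: €2,900,000; Uzoma: €580,000; Kofi: €580,000; Faisal: €580,000; Saskia: €580,000; Elif: €580,000; Yannick: €1,450,000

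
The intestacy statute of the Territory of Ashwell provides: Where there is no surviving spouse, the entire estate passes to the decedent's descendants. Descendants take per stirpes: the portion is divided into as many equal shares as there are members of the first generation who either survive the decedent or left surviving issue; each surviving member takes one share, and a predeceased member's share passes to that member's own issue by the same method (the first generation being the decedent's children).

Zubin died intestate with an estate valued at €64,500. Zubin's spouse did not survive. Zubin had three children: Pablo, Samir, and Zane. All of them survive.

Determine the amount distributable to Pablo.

Pablo receives €21,500.

The entire €64,500 passes to the descendants.
That amount (€64,500) is divided into 3 shares of €21,500: Pablo, Samir, and Zane each take €21,500.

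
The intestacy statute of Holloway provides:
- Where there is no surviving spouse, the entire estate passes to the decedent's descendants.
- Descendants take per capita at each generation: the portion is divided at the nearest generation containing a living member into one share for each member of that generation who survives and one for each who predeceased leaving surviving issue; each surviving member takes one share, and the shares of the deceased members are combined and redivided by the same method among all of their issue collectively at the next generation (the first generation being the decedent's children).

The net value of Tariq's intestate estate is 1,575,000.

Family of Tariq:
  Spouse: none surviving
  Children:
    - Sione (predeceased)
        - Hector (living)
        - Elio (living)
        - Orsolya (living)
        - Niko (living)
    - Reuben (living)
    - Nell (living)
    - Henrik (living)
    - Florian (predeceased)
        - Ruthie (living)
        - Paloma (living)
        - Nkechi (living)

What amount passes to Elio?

Elio receives 90,000.

The entire 1,575,000 passes to the descendants.
That amount (1,575,000) is divided at the children's generation into 5 shares of 315,000. Reuben, Nell, and Henrik each take 315,000. The 2 shares of the deceased (Sione and Florian) are combined into a pool of 630,000.
That pool (630,000) is divided at the grandchildren's generation equally among Hector, Elio, Orsolya, Niko, Ruthie, Paloma, and Nkechi: 90,000 each.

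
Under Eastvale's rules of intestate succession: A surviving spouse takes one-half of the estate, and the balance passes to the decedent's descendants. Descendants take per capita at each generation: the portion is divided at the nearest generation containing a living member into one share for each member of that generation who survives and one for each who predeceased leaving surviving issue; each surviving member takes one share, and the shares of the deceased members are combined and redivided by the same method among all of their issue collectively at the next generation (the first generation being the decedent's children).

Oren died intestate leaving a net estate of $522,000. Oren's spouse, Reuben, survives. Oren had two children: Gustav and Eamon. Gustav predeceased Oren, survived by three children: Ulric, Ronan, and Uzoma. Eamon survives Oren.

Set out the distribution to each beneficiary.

Reuben: $261,000; Ulric: $43,500; Ronan: $43,500; Uzoma: $43,500; Eamon: $130,500

Reuben takes one-half of $522,000 = $261,000. The remaining $261,000 passes to the descendants.
The descendants' portion ($261,000) is divided at the children's generation into 2 shares of $130,500. Eamon takes $130,500. The remaining share for the deceased Gustav ($130,500) is carried to the next generation.
That pool ($130,500) is divided at the grandchildren's generation equally among Ulric, Ronan, and Uzoma: $43,500 each.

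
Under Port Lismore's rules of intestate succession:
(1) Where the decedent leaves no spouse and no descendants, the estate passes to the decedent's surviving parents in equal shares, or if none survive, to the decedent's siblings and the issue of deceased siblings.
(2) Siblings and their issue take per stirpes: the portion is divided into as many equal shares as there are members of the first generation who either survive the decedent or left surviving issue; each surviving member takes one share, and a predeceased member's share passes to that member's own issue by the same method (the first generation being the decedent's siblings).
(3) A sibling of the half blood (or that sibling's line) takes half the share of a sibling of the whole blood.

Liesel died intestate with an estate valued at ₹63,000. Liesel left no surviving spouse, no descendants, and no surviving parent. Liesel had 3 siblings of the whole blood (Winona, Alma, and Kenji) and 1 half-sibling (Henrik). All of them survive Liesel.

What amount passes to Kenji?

Kenji receives ₹18,000.

The entire ₹63,000 passes to the siblings and their issue.
Counting each half-blood sibling's line as half a unit, there are 7/2 units in ₹63,000, so one unit is ₹18,000. Whole-blood lines (Winona, Alma, and Kenji) take ₹18,000 each; half-blood lines (Henrik) take ₹9,000 each.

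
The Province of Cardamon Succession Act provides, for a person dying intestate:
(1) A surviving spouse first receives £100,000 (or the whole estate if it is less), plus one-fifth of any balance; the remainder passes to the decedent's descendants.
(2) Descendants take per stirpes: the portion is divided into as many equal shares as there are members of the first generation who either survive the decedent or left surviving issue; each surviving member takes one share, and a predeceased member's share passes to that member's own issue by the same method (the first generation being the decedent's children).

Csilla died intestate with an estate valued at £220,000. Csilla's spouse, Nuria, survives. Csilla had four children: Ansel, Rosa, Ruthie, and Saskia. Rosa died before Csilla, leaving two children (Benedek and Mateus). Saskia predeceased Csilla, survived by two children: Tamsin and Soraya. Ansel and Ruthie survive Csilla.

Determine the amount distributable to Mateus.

Nuria first takes £100,000, leaving a balance of £120,000. Nuria then takes one-fifth of the balance (£24,000), for a total of £124,000. The remaining £96,000 passes to the descendants.
The descendants' portion (£96,000) is divided into 4 shares of £24,000: Ansel and Ruthie each take £24,000; Rosa's £24,000 share passes to Rosa's issue; Saskia's £24,000 share passes to Saskia's issue.
Rosa's share (£24,000) is divided into 2 shares of £12,000: Benedek and Mateus each take £12,000.
Saskia's share (£24,000) is divided into 2 shares of £12,000: Tamsin and Soraya each take £12,000.

Mateus receives £12,000.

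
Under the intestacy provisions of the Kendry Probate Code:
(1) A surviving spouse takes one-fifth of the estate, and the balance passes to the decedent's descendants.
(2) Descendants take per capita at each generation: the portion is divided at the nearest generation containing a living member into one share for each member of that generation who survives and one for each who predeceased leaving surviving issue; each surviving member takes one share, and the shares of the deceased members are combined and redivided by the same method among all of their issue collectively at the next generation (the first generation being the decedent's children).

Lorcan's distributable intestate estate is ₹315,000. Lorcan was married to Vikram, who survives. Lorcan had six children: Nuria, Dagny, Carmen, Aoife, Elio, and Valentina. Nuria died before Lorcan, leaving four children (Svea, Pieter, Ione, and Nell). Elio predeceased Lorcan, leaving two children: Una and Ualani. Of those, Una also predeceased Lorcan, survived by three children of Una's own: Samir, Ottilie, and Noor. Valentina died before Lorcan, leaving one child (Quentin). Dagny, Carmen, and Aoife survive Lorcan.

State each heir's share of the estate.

Vikram takes one-fifth of ₹315,000 = ₹63,000. The remaining ₹252,000 passes to the descendants.
The descendants' portion (₹252,000) is divided at the children's generation into 6 shares of ₹42,000. Dagny, Carmen, and Aoife each take ₹42,000. The 3 shares of the deceased (Nuria, Elio, and Valentina) are combined into a pool of ₹126,000.
That pool (₹126,000) is divided at the grandchildren's generation into 7 shares of ₹18,000. Svea, Pieter, Ione, Nell, Ualani, and Quentin each take ₹18,000. The remaining share for the deceased Una (₹18,000) is carried to the next generation.
That pool (₹18,000) is divided at the great-grandchildren's generation equally among Samir, Ottilie, and Noor: ₹6,000 each.

Vikram: ₹63,000; Svea: ₹18,000; Pieter: ₹18,000; Ione: ₹18,000; Nell: ₹18,000; Dagny: ₹42,000; Carmen: ₹42,000; Aoife: ₹42,000; Samir: ₹6,000; Ottilie: ₹6,000; Noor: ₹6,000; Ualani: ₹18,000; Quentin: ₹18,000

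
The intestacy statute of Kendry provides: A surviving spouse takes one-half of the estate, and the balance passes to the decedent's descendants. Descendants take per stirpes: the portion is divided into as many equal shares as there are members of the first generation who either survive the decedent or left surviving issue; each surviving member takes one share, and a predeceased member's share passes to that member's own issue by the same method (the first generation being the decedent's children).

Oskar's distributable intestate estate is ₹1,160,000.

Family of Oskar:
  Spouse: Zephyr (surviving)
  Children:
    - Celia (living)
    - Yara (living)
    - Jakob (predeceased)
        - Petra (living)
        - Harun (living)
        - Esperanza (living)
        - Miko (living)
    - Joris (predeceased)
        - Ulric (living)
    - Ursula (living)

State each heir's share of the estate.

Zephyr: ₹580,000; Celia: ₹116,000; Yara: ₹116,000; Petra: ₹29,000; Harun: ₹29,000; Esperanza: ₹29,000; Miko: ₹29,000; Ulric: ₹116,000; Ursula: ₹116,000

Zephyr takes one-half of ₹1,160,000 = ₹580,000. The remaining ₹580,000 passes to the descendants.
The descendants' portion (₹580,000) is divided into 5 shares of ₹116,000: Celia, Yara, and Ursula each take ₹116,000; Jakob's ₹116,000 share passes to Jakob's issue; Joris's ₹116,000 share passes to Joris's issue.
Jakob's share (₹116,000) is divided into 4 shares of ₹29,000: Petra, Harun, Esperanza, and Miko each take ₹29,000.
Joris's share (₹116,000) passes entirely to Ulric.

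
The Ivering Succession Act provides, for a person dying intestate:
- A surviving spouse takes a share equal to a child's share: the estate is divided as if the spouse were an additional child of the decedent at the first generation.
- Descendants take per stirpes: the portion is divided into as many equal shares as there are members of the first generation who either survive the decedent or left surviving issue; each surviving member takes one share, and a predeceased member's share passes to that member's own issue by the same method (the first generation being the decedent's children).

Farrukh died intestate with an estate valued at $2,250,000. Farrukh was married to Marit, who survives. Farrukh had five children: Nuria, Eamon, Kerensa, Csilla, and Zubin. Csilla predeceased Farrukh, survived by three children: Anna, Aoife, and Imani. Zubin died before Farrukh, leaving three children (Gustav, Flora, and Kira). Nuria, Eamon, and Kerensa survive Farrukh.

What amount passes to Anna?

Anna receives $125,000.

The spouse counts as an additional share at the children's level, so there are 6 primary shares of $375,000. Marit takes one such share ($375,000).
The children's combined portion ($1,875,000) is divided into 5 shares of $375,000: Nuria, Eamon, and Kerensa each take $375,000; Csilla's $375,000 share passes to Csilla's issue; Zubin's $375,000 share passes to Zubin's issue.
Csilla's share ($375,000) is divided into 3 shares of $125,000: Anna, Aoife, and Imani each take $125,000.
Zubin's share ($375,000) is divided into 3 shares of $125,000: Gustav, Flora, and Kira each take $125,000.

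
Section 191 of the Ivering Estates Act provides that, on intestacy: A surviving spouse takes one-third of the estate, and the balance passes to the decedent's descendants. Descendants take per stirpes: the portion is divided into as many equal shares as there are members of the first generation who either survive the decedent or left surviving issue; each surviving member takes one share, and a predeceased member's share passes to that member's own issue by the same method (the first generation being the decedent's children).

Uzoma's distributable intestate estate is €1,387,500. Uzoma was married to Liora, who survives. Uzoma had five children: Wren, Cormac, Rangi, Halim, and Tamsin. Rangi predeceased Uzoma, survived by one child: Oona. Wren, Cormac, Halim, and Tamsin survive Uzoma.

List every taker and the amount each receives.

Liora takes one-third of €1,387,500 = €462,500. The remaining €925,000 passes to the descendants.
The descendants' portion (€925,000) is divided into 5 shares of €185,000: Wren, Cormac, Halim, and Tamsin each take €185,000; Rangi's €185,000 share passes to Rangi's issue.
Rangi's share (€185,000) passes entirely to Oona.

Liora: €462,500; Wren: €185,000; Cormac: €185,000; Oona: €185,000; Halim: €185,000; Tamsin: €185,000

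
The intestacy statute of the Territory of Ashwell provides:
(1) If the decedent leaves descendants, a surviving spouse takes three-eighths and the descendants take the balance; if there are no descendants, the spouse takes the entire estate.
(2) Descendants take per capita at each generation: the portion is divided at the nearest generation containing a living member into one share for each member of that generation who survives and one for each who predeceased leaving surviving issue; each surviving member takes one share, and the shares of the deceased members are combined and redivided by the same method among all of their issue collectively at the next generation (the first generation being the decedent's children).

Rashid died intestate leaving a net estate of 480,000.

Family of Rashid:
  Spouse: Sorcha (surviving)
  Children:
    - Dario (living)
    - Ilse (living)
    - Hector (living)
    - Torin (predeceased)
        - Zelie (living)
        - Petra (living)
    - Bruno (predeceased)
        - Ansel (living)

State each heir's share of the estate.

Sorcha: 180,000; Dario: 60,000; Ilse: 60,000; Hector: 60,000; Zelie: 40,000; Petra: 40,000; Ansel: 40,000

Sorcha takes three-eighths of 480,000 = 180,000. The remaining 300,000 passes to the descendants.
The descendants' portion (300,000) is divided at the children's generation into 5 shares of 60,000. Dario, Ilse, and Hector each take 60,000. The 2 shares of the deceased (Torin and Bruno) are combined into a pool of 120,000.
That pool (120,000) is divided at the grandchildren's generation equally among Zelie, Petra, and Ansel: 40,000 each.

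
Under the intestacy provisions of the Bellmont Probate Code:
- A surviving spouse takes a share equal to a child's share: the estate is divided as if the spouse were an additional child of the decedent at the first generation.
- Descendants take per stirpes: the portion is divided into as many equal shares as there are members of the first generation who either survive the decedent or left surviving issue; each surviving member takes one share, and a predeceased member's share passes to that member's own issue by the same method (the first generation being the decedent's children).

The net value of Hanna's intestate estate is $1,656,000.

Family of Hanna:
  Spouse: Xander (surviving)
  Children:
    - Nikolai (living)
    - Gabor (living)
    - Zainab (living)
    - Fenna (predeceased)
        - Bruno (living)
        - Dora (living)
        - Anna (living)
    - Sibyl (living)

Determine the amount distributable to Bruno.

Bruno receives $92,000.

The spouse counts as an additional share at the children's level, so there are 6 primary shares of $276,000. Xander takes one such share ($276,000).
The children's combined portion ($1,380,000) is divided into 5 shares of $276,000: Nikolai, Gabor, Zainab, and Sibyl each take $276,000; Fenna's $276,000 share passes to Fenna's issue.
Fenna's share ($276,000) is divided into 3 shares of $92,000: Bruno, Dora, and Anna each take $92,000.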